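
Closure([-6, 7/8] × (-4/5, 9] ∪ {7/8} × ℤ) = ({7/8} × ℤ) ∪ ([-6, 7/8] × [-4/5, 9])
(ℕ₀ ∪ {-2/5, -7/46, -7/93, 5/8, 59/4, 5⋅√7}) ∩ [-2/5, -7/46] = {-2/5, -7/46}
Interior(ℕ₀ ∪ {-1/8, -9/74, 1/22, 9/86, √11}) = ∅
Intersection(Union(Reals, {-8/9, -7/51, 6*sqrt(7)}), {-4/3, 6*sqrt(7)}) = {-4/3, 6*sqrt(7)}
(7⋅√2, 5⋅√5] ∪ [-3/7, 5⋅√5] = [-3/7, 5⋅√5]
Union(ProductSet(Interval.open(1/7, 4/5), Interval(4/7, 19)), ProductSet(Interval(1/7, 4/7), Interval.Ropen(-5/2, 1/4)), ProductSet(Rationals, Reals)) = Union(ProductSet(Interval(1/7, 4/7), Interval.Ropen(-5/2, 1/4)), ProductSet(Interval.open(1/7, 4/5), Interval(4/7, 19)), ProductSet(Rationals, Reals))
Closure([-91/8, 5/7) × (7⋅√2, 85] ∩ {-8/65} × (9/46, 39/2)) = {-8/65} × [7⋅√2, 39/2]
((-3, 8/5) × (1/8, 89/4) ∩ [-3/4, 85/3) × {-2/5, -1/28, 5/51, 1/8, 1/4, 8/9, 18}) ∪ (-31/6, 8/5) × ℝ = (-31/6, 8/5) × ℝ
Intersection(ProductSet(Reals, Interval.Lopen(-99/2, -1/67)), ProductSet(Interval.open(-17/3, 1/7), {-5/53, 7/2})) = ProductSet(Interval.open(-17/3, 1/7), {-5/53})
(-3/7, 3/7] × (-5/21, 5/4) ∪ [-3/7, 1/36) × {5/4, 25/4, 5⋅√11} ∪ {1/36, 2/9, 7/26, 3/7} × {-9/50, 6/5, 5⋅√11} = ((-3/7, 3/7] × (-5/21, 5/4)) ∪ ({1/36, 2/9, 7/26, 3/7} × {-9/50, 6/5, 5⋅√11}) ∪ ([-3/7, 1/36) × {5/4, 25/4, 5⋅√11})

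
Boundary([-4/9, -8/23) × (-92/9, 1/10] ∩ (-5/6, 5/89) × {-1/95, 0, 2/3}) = [-4/9, -8/23] × {-1/95, 0}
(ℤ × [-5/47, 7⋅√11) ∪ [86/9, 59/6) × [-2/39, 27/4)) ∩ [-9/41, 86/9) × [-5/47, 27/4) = {0, 1, …, 9} × [-5/47, 27/4)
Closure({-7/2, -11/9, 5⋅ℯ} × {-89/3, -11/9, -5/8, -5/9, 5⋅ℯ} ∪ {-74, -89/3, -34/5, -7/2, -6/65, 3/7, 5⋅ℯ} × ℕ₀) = ({-74, -89/3, -34/5, -7/2, -6/65, 3/7, 5⋅ℯ} × ℕ₀) ∪ ({-7/2, -11/9, 5⋅ℯ} × {-89/3, -11/9, -5/8, -5/9, 5⋅ℯ})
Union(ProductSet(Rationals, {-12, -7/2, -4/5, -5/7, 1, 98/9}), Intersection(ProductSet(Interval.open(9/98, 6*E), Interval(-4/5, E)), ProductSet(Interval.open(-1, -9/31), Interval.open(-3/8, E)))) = ProductSet(Rationals, {-12, -7/2, -4/5, -5/7, 1, 98/9})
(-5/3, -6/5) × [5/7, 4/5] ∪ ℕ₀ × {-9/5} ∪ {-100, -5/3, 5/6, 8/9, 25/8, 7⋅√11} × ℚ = (ℕ₀ × {-9/5}) ∪ ((-5/3, -6/5) × [5/7, 4/5]) ∪ ({-100, -5/3, 5/6, 8/9, 25/8, 7⋅√11} × ℚ)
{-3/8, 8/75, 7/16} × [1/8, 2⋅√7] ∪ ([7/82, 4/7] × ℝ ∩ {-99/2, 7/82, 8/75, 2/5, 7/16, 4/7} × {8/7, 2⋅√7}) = ({-3/8, 8/75, 7/16} × [1/8, 2⋅√7]) ∪ ({7/82, 8/75, 2/5, 7/16, 4/7} × {8/7, 2⋅√7})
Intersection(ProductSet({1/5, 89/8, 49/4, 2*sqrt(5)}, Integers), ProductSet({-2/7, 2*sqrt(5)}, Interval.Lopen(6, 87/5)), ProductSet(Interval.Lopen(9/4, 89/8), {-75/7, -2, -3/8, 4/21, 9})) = ProductSet({2*sqrt(5)}, {9})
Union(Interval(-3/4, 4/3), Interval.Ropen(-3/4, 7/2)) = Interval.Ropen(-3/4, 7/2)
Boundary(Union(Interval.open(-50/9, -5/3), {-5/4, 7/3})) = {-50/9, -5/3, -5/4, 7/3}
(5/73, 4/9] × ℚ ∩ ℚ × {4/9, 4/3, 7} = (ℚ ∩ (5/73, 4/9]) × {4/9, 4/3, 7}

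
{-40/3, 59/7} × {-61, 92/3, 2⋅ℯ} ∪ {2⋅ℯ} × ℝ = ({2⋅ℯ} × ℝ) ∪ ({-40/3, 59/7} × {-61, 92/3, 2⋅ℯ})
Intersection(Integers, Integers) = Integers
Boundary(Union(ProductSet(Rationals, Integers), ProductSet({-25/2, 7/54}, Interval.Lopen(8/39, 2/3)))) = Union(ProductSet({-25/2, 7/54}, Interval(8/39, 2/3)), ProductSet(Reals, Integers))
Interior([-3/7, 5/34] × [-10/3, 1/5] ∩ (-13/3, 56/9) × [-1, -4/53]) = (-3/7, 5/34) × (-1, -4/53)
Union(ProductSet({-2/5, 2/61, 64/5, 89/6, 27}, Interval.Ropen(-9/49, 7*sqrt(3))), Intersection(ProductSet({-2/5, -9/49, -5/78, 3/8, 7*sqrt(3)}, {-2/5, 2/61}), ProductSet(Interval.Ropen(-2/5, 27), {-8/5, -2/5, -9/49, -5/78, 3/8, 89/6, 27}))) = Union(ProductSet({-2/5, -9/49, -5/78, 3/8, 7*sqrt(3)}, {-2/5}), ProductSet({-2/5, 2/61, 64/5, 89/6, 27}, Interval.Ropen(-9/49, 7*sqrt(3))))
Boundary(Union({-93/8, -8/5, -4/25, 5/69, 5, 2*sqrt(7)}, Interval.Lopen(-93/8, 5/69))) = {-93/8, 5/69, 5, 2*sqrt(7)}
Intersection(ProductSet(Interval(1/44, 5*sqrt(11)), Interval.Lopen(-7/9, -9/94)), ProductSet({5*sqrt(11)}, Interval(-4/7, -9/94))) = ProductSet({5*sqrt(11)}, Interval(-4/7, -9/94))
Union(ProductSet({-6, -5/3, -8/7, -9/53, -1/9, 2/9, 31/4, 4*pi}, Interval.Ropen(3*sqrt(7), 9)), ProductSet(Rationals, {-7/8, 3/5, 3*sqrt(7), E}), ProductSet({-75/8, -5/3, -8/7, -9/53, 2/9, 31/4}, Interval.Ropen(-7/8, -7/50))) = Union(ProductSet({-75/8, -5/3, -8/7, -9/53, 2/9, 31/4}, Interval.Ropen(-7/8, -7/50)), ProductSet({-6, -5/3, -8/7, -9/53, -1/9, 2/9, 31/4, 4*pi}, Interval.Ropen(3*sqrt(7), 9)), ProductSet(Rationals, {-7/8, 3/5, 3*sqrt(7), E}))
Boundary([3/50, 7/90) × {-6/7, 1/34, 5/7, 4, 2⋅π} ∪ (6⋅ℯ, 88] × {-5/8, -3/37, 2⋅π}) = ([3/50, 7/90] × {-6/7, 1/34, 5/7, 4, 2⋅π}) ∪ ([6⋅ℯ, 88] × {-5/8, -3/37, 2⋅π})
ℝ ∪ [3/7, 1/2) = (-∞, ∞)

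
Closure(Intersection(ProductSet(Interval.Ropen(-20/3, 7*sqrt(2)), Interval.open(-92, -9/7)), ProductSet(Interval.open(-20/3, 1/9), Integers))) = ProductSet(Interval(-20/3, 1/9), Range(-91, -1, 1))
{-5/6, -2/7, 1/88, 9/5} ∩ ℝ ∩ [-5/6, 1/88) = {-5/6, -2/7}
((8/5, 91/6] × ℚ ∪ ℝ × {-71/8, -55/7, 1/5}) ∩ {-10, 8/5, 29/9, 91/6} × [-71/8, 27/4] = ({-10, 8/5, 29/9, 91/6} × {-71/8, -55/7, 1/5}) ∪ ({29/9, 91/6} × (ℚ ∩ [-71/8, 27/4]))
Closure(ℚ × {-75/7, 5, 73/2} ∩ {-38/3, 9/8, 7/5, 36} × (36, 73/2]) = {-38/3, 9/8, 7/5, 36} × {73/2}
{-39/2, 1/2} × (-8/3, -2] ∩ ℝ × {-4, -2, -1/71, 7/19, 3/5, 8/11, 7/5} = {-39/2, 1/2} × {-2}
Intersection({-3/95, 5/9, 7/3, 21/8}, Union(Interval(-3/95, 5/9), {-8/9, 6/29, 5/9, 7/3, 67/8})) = {-3/95, 5/9, 7/3}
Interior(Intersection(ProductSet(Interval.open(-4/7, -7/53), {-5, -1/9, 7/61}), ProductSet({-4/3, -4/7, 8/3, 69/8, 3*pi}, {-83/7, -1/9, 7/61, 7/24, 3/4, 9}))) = EmptySet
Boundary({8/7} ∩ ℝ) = {8/7}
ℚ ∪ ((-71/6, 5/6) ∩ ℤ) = ℚ ∪ {-11, -10, …, 0}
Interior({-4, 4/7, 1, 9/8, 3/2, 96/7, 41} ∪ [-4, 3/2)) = (-4, 3/2)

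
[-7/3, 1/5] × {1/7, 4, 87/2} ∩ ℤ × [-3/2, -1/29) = ∅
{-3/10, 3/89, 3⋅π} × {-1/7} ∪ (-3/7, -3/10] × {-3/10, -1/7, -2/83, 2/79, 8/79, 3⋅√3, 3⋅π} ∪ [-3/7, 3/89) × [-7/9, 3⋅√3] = ({-3/10, 3/89, 3⋅π} × {-1/7}) ∪ ([-3/7, 3/89) × [-7/9, 3⋅√3]) ∪ ((-3/7, -3/10] × {-3/10, -1/7, -2/83, 2/79, 8/79, 3⋅√3, 3⋅π})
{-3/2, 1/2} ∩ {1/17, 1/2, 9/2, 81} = {1/2}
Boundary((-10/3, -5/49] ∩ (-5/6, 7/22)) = {-5/6, -5/49}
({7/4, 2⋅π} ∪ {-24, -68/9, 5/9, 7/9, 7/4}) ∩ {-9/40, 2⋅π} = {2⋅π}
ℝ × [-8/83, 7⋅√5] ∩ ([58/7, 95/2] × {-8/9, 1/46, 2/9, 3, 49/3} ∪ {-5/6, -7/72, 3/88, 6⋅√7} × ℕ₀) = ([58/7, 95/2] × {1/46, 2/9, 3}) ∪ ({-5/6, -7/72, 3/88, 6⋅√7} × {0, 1, …, 15})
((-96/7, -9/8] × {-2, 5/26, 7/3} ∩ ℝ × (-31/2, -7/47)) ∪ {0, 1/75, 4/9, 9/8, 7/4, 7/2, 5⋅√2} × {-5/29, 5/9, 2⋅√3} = ((-96/7, -9/8] × {-2}) ∪ ({0, 1/75, 4/9, 9/8, 7/4, 7/2, 5⋅√2} × {-5/29, 5/9, 2⋅√3})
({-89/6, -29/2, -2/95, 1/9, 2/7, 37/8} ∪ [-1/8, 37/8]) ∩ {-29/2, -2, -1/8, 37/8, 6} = {-29/2, -1/8, 37/8}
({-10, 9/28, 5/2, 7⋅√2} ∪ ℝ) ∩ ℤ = ℤ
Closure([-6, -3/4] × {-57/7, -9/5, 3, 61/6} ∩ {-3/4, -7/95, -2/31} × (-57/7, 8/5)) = {-3/4} × {-9/5}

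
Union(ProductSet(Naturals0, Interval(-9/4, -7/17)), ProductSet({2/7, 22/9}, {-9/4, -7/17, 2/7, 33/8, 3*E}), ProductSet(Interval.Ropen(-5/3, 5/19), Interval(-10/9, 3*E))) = Union(ProductSet({2/7, 22/9}, {-9/4, -7/17, 2/7, 33/8, 3*E}), ProductSet(Interval.Ropen(-5/3, 5/19), Interval(-10/9, 3*E)), ProductSet(Naturals0, Interval(-9/4, -7/17)))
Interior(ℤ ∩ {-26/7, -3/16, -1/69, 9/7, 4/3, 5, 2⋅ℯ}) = ∅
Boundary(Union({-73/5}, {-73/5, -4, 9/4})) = {-73/5, -4, 9/4}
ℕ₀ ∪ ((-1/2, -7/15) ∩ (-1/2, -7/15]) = (-1/2, -7/15) ∪ ℕ₀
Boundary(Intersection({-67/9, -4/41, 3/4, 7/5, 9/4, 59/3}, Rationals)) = {-67/9, -4/41, 3/4, 7/5, 9/4, 59/3}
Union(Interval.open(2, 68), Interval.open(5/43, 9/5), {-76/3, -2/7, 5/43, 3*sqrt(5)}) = Union({-76/3, -2/7}, Interval.Ropen(5/43, 9/5), Interval.open(2, 68))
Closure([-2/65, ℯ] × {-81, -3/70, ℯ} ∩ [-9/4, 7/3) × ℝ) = [-2/65, 7/3] × {-81, -3/70, ℯ}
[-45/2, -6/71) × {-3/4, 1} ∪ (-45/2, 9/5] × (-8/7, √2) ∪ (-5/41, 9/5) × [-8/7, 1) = ([-45/2, -6/71) × {-3/4, 1}) ∪ ((-5/41, 9/5) × [-8/7, 1)) ∪ ((-45/2, 9/5] × (-8/7, √2))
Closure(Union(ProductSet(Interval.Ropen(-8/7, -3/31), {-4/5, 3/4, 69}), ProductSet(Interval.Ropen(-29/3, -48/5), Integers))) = Union(ProductSet(Interval(-29/3, -48/5), Integers), ProductSet(Interval(-8/7, -3/31), {-4/5, 3/4, 69}))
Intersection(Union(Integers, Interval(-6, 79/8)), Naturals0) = Union(Naturals0, Range(0, 10, 1))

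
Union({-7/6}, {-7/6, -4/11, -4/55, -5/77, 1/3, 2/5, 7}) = {-7/6, -4/11, -4/55, -5/77, 1/3, 2/5, 7}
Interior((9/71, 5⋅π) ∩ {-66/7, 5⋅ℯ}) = ∅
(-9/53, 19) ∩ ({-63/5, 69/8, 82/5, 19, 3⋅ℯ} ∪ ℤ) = {0, 1, …, 18} ∪ {69/8, 82/5, 3⋅ℯ}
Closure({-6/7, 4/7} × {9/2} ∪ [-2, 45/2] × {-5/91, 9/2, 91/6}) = [-2, 45/2] × {-5/91, 9/2, 91/6}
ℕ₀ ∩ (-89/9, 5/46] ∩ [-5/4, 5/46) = {0}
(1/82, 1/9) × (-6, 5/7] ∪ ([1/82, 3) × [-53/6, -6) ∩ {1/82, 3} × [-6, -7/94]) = (1/82, 1/9) × (-6, 5/7]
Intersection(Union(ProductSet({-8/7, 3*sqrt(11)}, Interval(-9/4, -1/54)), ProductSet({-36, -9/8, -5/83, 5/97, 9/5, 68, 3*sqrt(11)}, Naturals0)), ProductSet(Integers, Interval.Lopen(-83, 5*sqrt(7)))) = ProductSet({-36, 68}, Range(0, 14, 1))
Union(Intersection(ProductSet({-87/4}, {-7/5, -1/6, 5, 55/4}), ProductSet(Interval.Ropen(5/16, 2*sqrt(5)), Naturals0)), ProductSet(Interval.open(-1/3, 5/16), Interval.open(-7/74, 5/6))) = ProductSet(Interval.open(-1/3, 5/16), Interval.open(-7/74, 5/6))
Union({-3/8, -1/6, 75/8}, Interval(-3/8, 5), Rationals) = Union(Interval(-3/8, 5), Rationals)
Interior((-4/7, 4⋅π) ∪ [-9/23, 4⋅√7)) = (-4/7, 4⋅π)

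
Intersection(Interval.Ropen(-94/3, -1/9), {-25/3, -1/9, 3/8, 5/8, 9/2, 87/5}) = {-25/3}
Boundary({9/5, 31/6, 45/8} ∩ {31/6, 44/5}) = {31/6}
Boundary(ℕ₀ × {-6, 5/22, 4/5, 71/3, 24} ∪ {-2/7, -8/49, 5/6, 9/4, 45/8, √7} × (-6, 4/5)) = (ℕ₀ × {-6, 5/22, 4/5, 71/3, 24}) ∪ ({-2/7, -8/49, 5/6, 9/4, 45/8, √7} × [-6, 4/5])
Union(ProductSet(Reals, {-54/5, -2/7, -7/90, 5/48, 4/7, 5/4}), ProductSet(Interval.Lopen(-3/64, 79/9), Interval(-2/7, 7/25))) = Union(ProductSet(Interval.Lopen(-3/64, 79/9), Interval(-2/7, 7/25)), ProductSet(Reals, {-54/5, -2/7, -7/90, 5/48, 4/7, 5/4}))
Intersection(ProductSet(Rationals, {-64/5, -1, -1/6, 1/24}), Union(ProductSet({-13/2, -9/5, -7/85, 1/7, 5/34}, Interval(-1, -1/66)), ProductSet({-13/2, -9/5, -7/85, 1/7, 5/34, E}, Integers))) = ProductSet({-13/2, -9/5, -7/85, 1/7, 5/34}, {-1, -1/6})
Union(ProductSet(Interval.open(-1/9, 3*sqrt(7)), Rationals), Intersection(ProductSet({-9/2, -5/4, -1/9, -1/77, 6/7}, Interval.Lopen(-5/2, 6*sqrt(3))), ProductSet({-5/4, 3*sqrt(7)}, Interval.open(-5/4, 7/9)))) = Union(ProductSet({-5/4}, Interval.open(-5/4, 7/9)), ProductSet(Interval.open(-1/9, 3*sqrt(7)), Rationals))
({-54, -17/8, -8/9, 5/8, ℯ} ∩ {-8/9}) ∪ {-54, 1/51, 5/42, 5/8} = {-54, -8/9, 1/51, 5/42, 5/8}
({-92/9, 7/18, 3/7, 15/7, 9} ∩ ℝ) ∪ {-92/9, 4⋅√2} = {-92/9, 7/18, 3/7, 15/7, 9, 4⋅√2}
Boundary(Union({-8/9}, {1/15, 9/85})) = {-8/9, 1/15, 9/85}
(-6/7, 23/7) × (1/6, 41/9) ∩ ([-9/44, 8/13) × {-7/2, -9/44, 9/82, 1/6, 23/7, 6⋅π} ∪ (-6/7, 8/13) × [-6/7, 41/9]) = (-6/7, 8/13) × (1/6, 41/9)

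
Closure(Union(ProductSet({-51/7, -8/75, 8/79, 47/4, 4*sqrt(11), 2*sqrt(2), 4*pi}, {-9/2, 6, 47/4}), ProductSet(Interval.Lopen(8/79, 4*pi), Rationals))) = Union(ProductSet({-51/7, -8/75, 8/79, 47/4, 4*sqrt(11), 2*sqrt(2), 4*pi}, {-9/2, 6, 47/4}), ProductSet(Interval(8/79, 4*pi), Reals))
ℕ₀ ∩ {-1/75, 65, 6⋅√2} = {65}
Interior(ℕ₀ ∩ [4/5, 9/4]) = ∅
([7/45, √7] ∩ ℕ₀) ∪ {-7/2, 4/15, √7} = {-7/2, 4/15, √7} ∪ {1, 2}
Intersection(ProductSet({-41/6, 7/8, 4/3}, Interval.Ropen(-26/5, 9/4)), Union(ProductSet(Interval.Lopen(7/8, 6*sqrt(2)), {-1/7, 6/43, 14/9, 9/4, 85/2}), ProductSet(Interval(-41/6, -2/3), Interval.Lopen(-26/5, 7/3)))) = Union(ProductSet({-41/6}, Interval.open(-26/5, 9/4)), ProductSet({4/3}, {-1/7, 6/43, 14/9}))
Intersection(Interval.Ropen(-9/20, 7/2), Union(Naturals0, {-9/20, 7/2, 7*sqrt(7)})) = Union({-9/20}, Range(0, 4, 1))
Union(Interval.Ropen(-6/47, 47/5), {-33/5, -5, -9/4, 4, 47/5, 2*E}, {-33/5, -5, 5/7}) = Union({-33/5, -5, -9/4}, Interval(-6/47, 47/5))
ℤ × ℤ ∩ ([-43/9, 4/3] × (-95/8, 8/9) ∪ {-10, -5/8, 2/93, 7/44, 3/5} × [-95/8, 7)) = ({-10} × {-11, -10, …, 6}) ∪ ({-4, -3, …, 1} × {-11, -10, …, 0})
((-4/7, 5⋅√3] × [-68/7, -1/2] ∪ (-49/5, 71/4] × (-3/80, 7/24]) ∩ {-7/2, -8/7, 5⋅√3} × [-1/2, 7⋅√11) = ({5⋅√3} × {-1/2}) ∪ ({-7/2, -8/7, 5⋅√3} × (-3/80, 7/24])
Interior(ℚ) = ∅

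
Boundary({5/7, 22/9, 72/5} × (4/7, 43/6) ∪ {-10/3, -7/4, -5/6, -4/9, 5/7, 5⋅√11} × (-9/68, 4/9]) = ({5/7, 22/9, 72/5} × [4/7, 43/6]) ∪ ({-10/3, -7/4, -5/6, -4/9, 5/7, 5⋅√11} × [-9/68, 4/9])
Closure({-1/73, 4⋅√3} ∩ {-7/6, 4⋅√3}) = {4⋅√3}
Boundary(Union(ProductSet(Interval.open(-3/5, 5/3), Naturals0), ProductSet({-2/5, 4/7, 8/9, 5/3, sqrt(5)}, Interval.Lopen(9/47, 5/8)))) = Union(ProductSet({-2/5, 4/7, 8/9, 5/3, sqrt(5)}, Interval(9/47, 5/8)), ProductSet(Interval(-3/5, 5/3), Naturals0))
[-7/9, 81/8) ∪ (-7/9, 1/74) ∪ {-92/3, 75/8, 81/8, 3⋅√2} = {-92/3} ∪ [-7/9, 81/8]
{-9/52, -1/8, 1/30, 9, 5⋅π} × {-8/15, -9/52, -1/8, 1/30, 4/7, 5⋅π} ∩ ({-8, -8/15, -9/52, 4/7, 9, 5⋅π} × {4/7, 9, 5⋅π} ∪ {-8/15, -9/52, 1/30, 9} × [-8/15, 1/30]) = ({-9/52, 1/30, 9} × {-8/15, -9/52, -1/8, 1/30}) ∪ ({-9/52, 9, 5⋅π} × {4/7, 5⋅π})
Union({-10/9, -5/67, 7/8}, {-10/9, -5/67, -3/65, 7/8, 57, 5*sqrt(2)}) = {-10/9, -5/67, -3/65, 7/8, 57, 5*sqrt(2)}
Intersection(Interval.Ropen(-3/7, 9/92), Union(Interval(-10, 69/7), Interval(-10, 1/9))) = Interval.Ropen(-3/7, 9/92)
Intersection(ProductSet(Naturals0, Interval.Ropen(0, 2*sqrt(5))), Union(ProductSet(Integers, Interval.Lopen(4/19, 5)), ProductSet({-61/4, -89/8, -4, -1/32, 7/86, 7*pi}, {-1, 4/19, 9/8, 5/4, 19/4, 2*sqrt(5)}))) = ProductSet(Naturals0, Interval.open(4/19, 2*sqrt(5)))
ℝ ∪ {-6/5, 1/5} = ℝ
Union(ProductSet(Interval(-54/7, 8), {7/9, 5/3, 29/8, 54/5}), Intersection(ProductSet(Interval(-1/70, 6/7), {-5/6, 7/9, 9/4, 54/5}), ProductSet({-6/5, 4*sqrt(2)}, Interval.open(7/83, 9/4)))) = ProductSet(Interval(-54/7, 8), {7/9, 5/3, 29/8, 54/5})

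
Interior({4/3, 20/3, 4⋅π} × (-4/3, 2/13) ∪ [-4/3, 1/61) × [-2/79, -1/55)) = (-4/3, 1/61) × (-2/79, -1/55)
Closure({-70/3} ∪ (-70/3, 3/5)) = [-70/3, 3/5]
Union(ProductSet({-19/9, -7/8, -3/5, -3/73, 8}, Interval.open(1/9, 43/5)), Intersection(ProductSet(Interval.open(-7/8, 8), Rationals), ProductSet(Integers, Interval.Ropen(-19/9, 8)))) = Union(ProductSet({-19/9, -7/8, -3/5, -3/73, 8}, Interval.open(1/9, 43/5)), ProductSet(Range(0, 8, 1), Intersection(Interval.Ropen(-19/9, 8), Rationals)))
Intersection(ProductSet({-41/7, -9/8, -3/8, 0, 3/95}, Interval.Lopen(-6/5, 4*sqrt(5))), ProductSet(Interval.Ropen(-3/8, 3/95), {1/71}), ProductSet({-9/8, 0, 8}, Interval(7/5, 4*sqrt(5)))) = EmptySet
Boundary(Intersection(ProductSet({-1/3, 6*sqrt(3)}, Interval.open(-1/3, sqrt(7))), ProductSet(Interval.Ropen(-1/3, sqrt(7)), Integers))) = ProductSet({-1/3}, Range(0, 3, 1))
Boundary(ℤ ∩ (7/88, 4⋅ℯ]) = {1, 2, …, 10}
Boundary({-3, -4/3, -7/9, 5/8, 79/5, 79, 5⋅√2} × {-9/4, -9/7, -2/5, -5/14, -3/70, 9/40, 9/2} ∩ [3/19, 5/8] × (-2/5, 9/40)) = {5/8} × {-5/14, -3/70}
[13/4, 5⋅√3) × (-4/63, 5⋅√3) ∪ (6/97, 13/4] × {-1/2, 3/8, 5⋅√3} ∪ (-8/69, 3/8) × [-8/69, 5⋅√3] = ((6/97, 13/4] × {-1/2, 3/8, 5⋅√3}) ∪ ((-8/69, 3/8) × [-8/69, 5⋅√3]) ∪ ([13/4, 5⋅√3) × (-4/63, 5⋅√3))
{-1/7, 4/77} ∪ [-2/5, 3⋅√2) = [-2/5, 3⋅√2)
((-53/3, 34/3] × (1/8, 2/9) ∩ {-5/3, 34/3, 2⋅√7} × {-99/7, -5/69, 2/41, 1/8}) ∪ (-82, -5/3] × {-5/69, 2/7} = (-82, -5/3] × {-5/69, 2/7}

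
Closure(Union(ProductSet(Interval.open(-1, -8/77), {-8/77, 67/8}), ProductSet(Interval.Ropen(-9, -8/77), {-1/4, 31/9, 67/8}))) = Union(ProductSet(Interval(-9, -8/77), {-1/4, 31/9, 67/8}), ProductSet(Interval(-1, -8/77), {-8/77, 67/8}))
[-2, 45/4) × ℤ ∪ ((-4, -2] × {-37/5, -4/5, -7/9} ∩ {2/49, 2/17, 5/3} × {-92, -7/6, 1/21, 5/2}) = [-2, 45/4) × ℤ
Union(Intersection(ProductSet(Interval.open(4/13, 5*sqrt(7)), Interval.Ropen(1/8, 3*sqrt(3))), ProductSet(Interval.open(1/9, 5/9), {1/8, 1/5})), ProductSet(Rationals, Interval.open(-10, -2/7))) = Union(ProductSet(Interval.open(4/13, 5/9), {1/8, 1/5}), ProductSet(Rationals, Interval.open(-10, -2/7)))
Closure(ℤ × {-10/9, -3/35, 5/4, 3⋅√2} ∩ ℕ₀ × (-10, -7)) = ∅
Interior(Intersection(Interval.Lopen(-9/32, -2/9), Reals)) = Interval.open(-9/32, -2/9)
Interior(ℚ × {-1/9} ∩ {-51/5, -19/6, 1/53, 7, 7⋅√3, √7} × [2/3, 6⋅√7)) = ∅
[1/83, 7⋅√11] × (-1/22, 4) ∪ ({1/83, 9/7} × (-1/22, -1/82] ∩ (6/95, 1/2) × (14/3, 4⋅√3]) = [1/83, 7⋅√11] × (-1/22, 4)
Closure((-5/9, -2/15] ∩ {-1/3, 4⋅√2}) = {-1/3}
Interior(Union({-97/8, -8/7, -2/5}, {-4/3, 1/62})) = EmptySet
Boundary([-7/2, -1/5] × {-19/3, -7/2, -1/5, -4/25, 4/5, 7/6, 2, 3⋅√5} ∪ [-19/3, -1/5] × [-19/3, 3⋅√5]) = ({-19/3, -1/5} × [-19/3, 3⋅√5]) ∪ ([-19/3, -1/5] × {-19/3, 3⋅√5})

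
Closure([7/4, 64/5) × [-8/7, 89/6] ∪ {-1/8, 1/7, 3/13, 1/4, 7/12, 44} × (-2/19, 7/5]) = ([7/4, 64/5] × [-8/7, 89/6]) ∪ ({-1/8, 1/7, 3/13, 1/4, 7/12, 44} × [-2/19, 7/5])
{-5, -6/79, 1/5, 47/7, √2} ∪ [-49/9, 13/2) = [-49/9, 13/2) ∪ {47/7}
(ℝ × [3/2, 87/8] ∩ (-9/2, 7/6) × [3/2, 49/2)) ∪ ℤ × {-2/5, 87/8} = (ℤ × {-2/5, 87/8}) ∪ ((-9/2, 7/6) × [3/2, 87/8])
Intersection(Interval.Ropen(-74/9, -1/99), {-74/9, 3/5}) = {-74/9}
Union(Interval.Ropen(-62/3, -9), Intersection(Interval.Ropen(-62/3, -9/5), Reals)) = Interval.Ropen(-62/3, -9/5)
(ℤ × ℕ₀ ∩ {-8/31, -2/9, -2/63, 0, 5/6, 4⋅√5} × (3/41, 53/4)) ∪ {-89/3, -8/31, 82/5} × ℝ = ({-89/3, -8/31, 82/5} × ℝ) ∪ ({0} × {1, 2, …, 13})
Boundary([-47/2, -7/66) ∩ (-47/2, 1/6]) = {-47/2, -7/66}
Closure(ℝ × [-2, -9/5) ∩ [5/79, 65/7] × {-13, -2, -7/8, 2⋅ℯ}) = [5/79, 65/7] × {-2}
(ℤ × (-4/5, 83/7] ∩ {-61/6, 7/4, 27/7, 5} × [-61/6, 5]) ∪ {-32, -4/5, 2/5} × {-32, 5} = ({5} × (-4/5, 5]) ∪ ({-32, -4/5, 2/5} × {-32, 5})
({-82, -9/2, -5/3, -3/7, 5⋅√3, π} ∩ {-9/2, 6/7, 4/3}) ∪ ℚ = ℚ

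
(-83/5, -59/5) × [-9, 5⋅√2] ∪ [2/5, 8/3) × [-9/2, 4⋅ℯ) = ([2/5, 8/3) × [-9/2, 4⋅ℯ)) ∪ ((-83/5, -59/5) × [-9, 5⋅√2])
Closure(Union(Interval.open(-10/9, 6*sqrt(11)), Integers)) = Union(Integers, Interval(-10/9, 6*sqrt(11)))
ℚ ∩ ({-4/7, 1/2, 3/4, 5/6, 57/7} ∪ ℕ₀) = {-4/7, 1/2, 3/4, 5/6, 57/7} ∪ ℕ₀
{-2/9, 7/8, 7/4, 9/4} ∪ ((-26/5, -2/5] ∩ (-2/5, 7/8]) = {-2/9, 7/8, 7/4, 9/4}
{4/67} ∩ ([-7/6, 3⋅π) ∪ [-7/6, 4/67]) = {4/67}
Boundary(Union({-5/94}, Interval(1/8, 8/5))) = {-5/94, 1/8, 8/5}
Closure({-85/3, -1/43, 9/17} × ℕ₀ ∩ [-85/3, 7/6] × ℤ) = {-85/3, -1/43, 9/17} × ℕ₀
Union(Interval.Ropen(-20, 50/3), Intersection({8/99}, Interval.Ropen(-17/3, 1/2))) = Interval.Ropen(-20, 50/3)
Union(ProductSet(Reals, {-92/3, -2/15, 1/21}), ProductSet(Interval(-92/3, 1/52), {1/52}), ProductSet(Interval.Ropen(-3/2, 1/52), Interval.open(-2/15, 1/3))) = Union(ProductSet(Interval(-92/3, 1/52), {1/52}), ProductSet(Interval.Ropen(-3/2, 1/52), Interval.open(-2/15, 1/3)), ProductSet(Reals, {-92/3, -2/15, 1/21}))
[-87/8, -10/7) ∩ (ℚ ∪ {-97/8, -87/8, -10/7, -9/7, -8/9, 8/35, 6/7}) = ℚ ∩ [-87/8, -10/7)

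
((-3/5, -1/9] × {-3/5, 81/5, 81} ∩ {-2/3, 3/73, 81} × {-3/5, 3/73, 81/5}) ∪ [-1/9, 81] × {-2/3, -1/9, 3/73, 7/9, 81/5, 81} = [-1/9, 81] × {-2/3, -1/9, 3/73, 7/9, 81/5, 81}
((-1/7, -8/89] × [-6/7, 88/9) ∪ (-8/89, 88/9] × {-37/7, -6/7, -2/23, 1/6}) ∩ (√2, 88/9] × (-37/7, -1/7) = (√2, 88/9] × {-6/7}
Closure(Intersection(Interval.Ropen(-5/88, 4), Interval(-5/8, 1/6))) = Interval(-5/88, 1/6)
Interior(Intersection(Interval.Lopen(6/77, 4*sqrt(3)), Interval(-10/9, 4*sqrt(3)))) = Interval.open(6/77, 4*sqrt(3))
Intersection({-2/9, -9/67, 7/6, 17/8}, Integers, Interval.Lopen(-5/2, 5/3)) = EmptySet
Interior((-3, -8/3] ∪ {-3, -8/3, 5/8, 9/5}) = (-3, -8/3)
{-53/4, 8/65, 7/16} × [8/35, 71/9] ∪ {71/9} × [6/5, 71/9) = ({71/9} × [6/5, 71/9)) ∪ ({-53/4, 8/65, 7/16} × [8/35, 71/9])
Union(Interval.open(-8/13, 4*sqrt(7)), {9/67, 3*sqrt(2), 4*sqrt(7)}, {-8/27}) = Interval.Lopen(-8/13, 4*sqrt(7))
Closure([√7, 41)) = [√7, 41]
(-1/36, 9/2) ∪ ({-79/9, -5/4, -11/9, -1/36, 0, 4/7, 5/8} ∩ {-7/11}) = (-1/36, 9/2)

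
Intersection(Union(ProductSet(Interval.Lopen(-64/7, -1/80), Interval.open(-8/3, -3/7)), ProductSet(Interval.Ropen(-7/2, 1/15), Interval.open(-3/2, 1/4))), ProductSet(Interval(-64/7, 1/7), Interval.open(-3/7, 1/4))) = ProductSet(Interval.Ropen(-7/2, 1/15), Interval.open(-3/7, 1/4))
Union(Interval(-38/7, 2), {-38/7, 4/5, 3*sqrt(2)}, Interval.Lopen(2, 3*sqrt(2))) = Interval(-38/7, 3*sqrt(2))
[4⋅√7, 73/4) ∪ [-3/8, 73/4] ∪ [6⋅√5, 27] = [-3/8, 27]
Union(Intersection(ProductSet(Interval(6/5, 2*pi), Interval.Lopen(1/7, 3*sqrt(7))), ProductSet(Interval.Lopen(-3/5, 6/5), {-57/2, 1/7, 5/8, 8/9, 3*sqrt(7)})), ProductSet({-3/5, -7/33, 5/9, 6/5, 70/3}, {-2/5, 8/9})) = Union(ProductSet({6/5}, {5/8, 8/9, 3*sqrt(7)}), ProductSet({-3/5, -7/33, 5/9, 6/5, 70/3}, {-2/5, 8/9}))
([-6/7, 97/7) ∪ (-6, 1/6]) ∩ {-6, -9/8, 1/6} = {-9/8, 1/6}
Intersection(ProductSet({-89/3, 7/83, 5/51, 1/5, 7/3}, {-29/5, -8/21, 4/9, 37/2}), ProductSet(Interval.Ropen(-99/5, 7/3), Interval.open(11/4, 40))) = ProductSet({7/83, 5/51, 1/5}, {37/2})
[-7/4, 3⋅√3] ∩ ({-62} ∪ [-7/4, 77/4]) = [-7/4, 3⋅√3]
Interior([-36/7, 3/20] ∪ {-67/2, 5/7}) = (-36/7, 3/20)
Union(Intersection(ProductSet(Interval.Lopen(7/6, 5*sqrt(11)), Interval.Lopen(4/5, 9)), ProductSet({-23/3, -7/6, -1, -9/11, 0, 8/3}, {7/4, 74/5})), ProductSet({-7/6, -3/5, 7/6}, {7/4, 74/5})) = Union(ProductSet({8/3}, {7/4}), ProductSet({-7/6, -3/5, 7/6}, {7/4, 74/5}))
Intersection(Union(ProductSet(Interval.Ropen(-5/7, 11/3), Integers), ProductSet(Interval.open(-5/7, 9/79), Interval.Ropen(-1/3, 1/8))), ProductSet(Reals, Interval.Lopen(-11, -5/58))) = Union(ProductSet(Interval.open(-5/7, 9/79), Interval(-1/3, -5/58)), ProductSet(Interval.Ropen(-5/7, 11/3), Range(-10, 0, 1)))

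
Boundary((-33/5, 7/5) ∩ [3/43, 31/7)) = {3/43, 7/5}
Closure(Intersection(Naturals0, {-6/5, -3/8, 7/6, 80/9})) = EmptySet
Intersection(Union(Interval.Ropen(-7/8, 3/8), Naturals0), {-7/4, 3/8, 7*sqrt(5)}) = EmptySet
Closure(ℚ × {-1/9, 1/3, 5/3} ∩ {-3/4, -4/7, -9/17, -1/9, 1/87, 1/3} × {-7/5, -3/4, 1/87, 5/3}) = {-3/4, -4/7, -9/17, -1/9, 1/87, 1/3} × {5/3}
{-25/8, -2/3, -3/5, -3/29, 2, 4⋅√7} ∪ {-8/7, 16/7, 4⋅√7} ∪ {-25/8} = {-25/8, -8/7, -2/3, -3/5, -3/29, 2, 16/7, 4⋅√7}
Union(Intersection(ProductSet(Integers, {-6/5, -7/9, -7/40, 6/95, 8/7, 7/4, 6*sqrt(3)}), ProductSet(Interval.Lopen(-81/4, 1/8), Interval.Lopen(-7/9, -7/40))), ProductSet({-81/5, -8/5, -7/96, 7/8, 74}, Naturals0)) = Union(ProductSet({-81/5, -8/5, -7/96, 7/8, 74}, Naturals0), ProductSet(Range(-20, 1, 1), {-7/40}))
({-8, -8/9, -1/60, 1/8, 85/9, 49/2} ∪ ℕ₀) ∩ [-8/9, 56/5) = {-8/9, -1/60, 1/8, 85/9} ∪ {0, 1, …, 11}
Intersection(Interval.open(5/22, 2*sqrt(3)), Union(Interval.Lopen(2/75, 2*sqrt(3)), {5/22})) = Interval.open(5/22, 2*sqrt(3))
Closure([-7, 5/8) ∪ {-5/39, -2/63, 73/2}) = [-7, 5/8] ∪ {73/2}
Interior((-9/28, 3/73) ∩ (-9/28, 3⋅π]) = (-9/28, 3/73)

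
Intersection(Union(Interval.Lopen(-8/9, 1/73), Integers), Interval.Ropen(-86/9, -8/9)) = Range(-9, 0, 1)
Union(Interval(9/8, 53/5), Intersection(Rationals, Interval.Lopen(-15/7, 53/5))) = Union(Intersection(Interval.Lopen(-15/7, 53/5), Rationals), Interval(9/8, 53/5))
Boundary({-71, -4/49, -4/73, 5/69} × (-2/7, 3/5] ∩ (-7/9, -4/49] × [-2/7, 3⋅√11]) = {-4/49} × [-2/7, 3/5]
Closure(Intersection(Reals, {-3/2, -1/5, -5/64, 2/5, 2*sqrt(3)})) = {-3/2, -1/5, -5/64, 2/5, 2*sqrt(3)}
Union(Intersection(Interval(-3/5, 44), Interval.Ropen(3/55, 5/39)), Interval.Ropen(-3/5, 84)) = Interval.Ropen(-3/5, 84)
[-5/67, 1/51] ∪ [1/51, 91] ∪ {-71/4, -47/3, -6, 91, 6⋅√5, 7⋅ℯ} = {-71/4, -47/3, -6} ∪ [-5/67, 91]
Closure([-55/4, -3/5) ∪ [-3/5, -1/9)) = [-55/4, -1/9]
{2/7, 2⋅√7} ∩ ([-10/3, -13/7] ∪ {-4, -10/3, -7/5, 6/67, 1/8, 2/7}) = {2/7}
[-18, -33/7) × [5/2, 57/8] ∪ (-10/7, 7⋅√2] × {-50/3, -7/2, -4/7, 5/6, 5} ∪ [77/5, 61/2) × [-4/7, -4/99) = ([-18, -33/7) × [5/2, 57/8]) ∪ ([77/5, 61/2) × [-4/7, -4/99)) ∪ ((-10/7, 7⋅√2] × {-50/3, -7/2, -4/7, 5/6, 5})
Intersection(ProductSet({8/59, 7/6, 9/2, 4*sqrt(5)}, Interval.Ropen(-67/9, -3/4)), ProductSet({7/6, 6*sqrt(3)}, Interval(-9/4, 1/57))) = ProductSet({7/6}, Interval.Ropen(-9/4, -3/4))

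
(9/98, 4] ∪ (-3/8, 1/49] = (-3/8, 1/49] ∪ (9/98, 4]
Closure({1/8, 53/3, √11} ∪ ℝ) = ℝ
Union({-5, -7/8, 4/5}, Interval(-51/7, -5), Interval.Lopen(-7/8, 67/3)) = Union(Interval(-51/7, -5), Interval(-7/8, 67/3))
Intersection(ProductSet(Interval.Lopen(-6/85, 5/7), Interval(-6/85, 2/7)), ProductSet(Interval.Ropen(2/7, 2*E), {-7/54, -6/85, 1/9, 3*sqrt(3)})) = ProductSet(Interval(2/7, 5/7), {-6/85, 1/9})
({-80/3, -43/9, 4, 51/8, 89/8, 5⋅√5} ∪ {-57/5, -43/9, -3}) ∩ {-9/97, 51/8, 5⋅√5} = {51/8, 5⋅√5}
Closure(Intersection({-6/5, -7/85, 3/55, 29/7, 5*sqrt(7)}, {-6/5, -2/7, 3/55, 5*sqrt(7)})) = {-6/5, 3/55, 5*sqrt(7)}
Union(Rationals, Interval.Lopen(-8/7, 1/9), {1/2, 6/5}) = Union(Interval(-8/7, 1/9), Rationals)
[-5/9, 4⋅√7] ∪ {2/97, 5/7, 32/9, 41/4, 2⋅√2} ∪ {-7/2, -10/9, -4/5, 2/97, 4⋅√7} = {-7/2, -10/9, -4/5} ∪ [-5/9, 4⋅√7]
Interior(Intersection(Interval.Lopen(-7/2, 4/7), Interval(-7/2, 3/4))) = Interval.open(-7/2, 4/7)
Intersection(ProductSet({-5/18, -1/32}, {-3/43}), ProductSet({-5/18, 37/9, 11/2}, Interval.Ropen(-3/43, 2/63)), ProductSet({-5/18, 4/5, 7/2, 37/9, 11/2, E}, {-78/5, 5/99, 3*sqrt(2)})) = EmptySet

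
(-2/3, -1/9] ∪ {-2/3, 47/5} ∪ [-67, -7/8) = [-67, -7/8) ∪ [-2/3, -1/9] ∪ {47/5}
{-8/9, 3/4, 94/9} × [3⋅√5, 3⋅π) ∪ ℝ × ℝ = ℝ × ℝ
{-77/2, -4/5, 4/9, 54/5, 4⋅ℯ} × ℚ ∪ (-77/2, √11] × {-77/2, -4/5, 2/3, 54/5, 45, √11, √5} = ({-77/2, -4/5, 4/9, 54/5, 4⋅ℯ} × ℚ) ∪ ((-77/2, √11] × {-77/2, -4/5, 2/3, 54/5, 45, √11, √5})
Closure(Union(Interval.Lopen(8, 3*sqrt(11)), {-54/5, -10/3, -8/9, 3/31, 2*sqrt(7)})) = Union({-54/5, -10/3, -8/9, 3/31, 2*sqrt(7)}, Interval(8, 3*sqrt(11)))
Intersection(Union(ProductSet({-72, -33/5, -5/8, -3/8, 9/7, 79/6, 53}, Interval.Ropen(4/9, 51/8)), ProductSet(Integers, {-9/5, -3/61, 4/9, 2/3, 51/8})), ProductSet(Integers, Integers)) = ProductSet({-72, 53}, Range(1, 7, 1))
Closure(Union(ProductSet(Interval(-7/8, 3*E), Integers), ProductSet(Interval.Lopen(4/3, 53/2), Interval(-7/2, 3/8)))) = Union(ProductSet(Interval(-7/8, 3*E), Integers), ProductSet(Interval(4/3, 53/2), Interval(-7/2, 3/8)))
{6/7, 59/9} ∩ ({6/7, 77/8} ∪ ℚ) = {6/7, 59/9}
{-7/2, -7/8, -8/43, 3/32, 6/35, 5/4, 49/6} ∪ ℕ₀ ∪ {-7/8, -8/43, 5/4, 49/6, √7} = {-7/2, -7/8, -8/43, 3/32, 6/35, 5/4, 49/6, √7} ∪ ℕ₀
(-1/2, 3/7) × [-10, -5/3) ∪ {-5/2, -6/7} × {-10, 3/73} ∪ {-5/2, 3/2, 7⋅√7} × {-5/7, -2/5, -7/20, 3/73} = ({-5/2, -6/7} × {-10, 3/73}) ∪ ((-1/2, 3/7) × [-10, -5/3)) ∪ ({-5/2, 3/2, 7⋅√7} × {-5/7, -2/5, -7/20, 3/73})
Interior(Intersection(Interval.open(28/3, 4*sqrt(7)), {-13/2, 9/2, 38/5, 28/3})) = EmptySet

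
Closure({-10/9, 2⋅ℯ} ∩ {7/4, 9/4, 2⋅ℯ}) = {2⋅ℯ}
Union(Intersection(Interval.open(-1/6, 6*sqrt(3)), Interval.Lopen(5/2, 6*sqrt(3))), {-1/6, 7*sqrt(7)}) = Union({-1/6, 7*sqrt(7)}, Interval.open(5/2, 6*sqrt(3)))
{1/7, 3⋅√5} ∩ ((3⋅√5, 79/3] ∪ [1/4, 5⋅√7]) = {3⋅√5}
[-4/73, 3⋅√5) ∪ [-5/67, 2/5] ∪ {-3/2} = {-3/2} ∪ [-5/67, 3⋅√5)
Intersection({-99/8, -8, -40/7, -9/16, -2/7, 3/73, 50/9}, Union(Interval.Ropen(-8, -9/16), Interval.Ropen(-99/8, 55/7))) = {-99/8, -8, -40/7, -9/16, -2/7, 3/73, 50/9}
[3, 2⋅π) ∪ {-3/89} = {-3/89} ∪ [3, 2⋅π)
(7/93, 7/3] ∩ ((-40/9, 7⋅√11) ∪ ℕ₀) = (7/93, 7/3] ∪ {1, 2}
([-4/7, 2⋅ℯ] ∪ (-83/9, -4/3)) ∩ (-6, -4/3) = (-6, -4/3)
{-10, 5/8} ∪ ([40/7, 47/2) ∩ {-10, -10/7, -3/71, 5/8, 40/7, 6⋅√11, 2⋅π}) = {-10, 5/8, 40/7, 6⋅√11, 2⋅π}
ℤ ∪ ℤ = ℤ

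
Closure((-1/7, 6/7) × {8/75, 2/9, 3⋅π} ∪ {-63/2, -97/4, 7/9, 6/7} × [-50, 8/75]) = ({-63/2, -97/4, 7/9, 6/7} × [-50, 8/75]) ∪ ([-1/7, 6/7] × {8/75, 2/9, 3⋅π})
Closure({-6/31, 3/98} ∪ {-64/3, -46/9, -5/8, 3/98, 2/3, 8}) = {-64/3, -46/9, -5/8, -6/31, 3/98, 2/3, 8}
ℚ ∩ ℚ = ℚ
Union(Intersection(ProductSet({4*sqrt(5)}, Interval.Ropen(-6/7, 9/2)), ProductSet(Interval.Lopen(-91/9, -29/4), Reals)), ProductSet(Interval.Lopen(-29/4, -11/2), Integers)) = ProductSet(Interval.Lopen(-29/4, -11/2), Integers)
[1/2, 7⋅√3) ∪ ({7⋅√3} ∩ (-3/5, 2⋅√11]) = [1/2, 7⋅√3)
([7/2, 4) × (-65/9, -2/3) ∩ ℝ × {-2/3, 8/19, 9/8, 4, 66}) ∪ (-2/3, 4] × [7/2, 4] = (-2/3, 4] × [7/2, 4]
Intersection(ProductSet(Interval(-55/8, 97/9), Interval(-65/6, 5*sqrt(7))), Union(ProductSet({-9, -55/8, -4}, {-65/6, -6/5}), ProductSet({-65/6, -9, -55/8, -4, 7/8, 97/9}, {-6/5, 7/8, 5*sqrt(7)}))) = Union(ProductSet({-55/8, -4}, {-65/6, -6/5}), ProductSet({-55/8, -4, 7/8, 97/9}, {-6/5, 7/8, 5*sqrt(7)}))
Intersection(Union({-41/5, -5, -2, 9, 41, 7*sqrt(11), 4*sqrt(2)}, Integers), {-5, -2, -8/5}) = {-5, -2}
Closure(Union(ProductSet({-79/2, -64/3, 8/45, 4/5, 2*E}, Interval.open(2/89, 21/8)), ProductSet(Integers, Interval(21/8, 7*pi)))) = Union(ProductSet({-79/2, -64/3, 8/45, 4/5, 2*E}, Interval(2/89, 21/8)), ProductSet(Integers, Interval(21/8, 7*pi)))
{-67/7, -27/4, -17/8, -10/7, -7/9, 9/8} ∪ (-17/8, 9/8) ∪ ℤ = ℤ ∪ {-67/7, -27/4} ∪ [-17/8, 9/8]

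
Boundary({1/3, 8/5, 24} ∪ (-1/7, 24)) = {-1/7, 24}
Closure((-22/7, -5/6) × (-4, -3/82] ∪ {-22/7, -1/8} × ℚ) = ({-22/7, -5/6} × [-4, -3/82]) ∪ ([-22/7, -5/6] × {-4, -3/82}) ∪ ({-22/7, -1/8} × (ℚ ∪ (-∞, ∞))) ∪ ((-22/7, -5/6) × (-4, -3/82])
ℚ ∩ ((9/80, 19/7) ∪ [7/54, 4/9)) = ℚ ∩ (9/80, 19/7)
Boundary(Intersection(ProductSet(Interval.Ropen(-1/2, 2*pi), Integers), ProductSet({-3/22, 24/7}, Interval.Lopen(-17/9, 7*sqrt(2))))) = ProductSet({-3/22, 24/7}, Range(-1, 10, 1))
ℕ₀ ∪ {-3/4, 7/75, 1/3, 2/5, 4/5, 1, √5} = {-3/4, 7/75, 1/3, 2/5, 4/5, √5} ∪ ℕ₀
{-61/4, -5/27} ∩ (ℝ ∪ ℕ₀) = {-61/4, -5/27}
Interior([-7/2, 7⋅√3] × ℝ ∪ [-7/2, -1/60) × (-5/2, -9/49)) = (-7/2, 7⋅√3) × ℝ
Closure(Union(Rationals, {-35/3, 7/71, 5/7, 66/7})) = Reals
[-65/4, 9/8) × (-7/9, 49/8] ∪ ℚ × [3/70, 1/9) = (ℚ × [3/70, 1/9)) ∪ ([-65/4, 9/8) × (-7/9, 49/8])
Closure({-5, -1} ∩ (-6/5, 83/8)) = {-1}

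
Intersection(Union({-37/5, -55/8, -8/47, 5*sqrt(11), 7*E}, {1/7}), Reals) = {-37/5, -55/8, -8/47, 1/7, 5*sqrt(11), 7*E}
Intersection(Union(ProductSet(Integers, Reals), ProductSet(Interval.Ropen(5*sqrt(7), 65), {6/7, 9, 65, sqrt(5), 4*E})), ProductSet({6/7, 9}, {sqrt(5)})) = ProductSet({9}, {sqrt(5)})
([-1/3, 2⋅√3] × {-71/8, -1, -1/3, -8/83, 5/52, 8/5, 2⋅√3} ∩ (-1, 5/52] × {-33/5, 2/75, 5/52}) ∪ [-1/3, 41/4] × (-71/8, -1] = ([-1/3, 5/52] × {5/52}) ∪ ([-1/3, 41/4] × (-71/8, -1])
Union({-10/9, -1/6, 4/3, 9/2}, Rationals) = Rationals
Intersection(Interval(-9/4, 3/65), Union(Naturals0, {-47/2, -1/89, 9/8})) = Union({-1/89}, Range(0, 1, 1))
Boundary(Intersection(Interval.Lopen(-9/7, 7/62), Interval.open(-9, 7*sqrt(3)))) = {-9/7, 7/62}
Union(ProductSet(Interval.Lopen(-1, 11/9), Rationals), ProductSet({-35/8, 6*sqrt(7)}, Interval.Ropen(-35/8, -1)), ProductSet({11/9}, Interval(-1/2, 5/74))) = Union(ProductSet({11/9}, Interval(-1/2, 5/74)), ProductSet({-35/8, 6*sqrt(7)}, Interval.Ropen(-35/8, -1)), ProductSet(Interval.Lopen(-1, 11/9), Rationals))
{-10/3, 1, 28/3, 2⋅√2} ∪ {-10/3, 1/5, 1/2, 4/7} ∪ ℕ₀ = {-10/3, 1/5, 1/2, 4/7, 28/3, 2⋅√2} ∪ ℕ₀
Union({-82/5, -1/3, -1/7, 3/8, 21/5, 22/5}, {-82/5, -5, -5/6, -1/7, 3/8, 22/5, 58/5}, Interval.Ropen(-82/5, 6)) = Union({58/5}, Interval.Ropen(-82/5, 6))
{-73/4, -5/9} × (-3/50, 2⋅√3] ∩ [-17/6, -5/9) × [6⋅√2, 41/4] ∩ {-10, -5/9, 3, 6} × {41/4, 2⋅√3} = ∅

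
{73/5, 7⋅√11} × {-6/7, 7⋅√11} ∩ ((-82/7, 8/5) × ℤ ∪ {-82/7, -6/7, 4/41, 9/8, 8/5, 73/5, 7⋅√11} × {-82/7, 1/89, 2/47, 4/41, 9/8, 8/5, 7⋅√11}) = {73/5, 7⋅√11} × {7⋅√11}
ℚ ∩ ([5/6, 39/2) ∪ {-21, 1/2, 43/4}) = {-21, 1/2} ∪ (ℚ ∩ [5/6, 39/2))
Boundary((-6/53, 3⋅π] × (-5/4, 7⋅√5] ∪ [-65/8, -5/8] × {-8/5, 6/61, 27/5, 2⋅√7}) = ({-6/53, 3⋅π} × [-5/4, 7⋅√5]) ∪ ([-65/8, -5/8] × {-8/5, 6/61, 27/5, 2⋅√7}) ∪ ([-6/53, 3⋅π] × {-5/4, 7⋅√5})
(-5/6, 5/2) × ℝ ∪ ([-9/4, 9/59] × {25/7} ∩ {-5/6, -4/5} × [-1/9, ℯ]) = (-5/6, 5/2) × ℝ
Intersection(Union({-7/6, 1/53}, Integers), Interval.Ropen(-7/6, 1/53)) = Union({-7/6}, Range(-1, 1, 1))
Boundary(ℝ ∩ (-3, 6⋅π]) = {-3, 6⋅π}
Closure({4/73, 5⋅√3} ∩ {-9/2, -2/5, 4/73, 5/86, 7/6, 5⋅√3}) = {4/73, 5⋅√3}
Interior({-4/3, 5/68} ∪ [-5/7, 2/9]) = (-5/7, 2/9)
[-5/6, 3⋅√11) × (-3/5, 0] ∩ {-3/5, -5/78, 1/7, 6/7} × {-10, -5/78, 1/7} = {-3/5, -5/78, 1/7, 6/7} × {-5/78}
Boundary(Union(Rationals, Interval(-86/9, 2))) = Union(Interval(-oo, -86/9), Interval(2, oo))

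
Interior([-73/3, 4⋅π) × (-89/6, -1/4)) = (-73/3, 4⋅π) × (-89/6, -1/4)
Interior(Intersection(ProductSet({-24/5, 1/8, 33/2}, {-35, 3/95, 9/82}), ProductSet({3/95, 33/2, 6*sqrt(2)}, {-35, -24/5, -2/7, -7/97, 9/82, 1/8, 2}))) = EmptySet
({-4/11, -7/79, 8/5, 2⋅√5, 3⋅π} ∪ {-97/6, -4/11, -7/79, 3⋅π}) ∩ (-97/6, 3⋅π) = {-4/11, -7/79, 8/5, 2⋅√5}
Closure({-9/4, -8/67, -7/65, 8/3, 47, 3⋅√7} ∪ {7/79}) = {-9/4, -8/67, -7/65, 7/79, 8/3, 47, 3⋅√7}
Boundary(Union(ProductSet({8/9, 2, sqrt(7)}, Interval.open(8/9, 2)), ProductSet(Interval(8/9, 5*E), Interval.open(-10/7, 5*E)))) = Union(ProductSet({8/9, 5*E}, Interval(-10/7, 5*E)), ProductSet(Interval(8/9, 5*E), {-10/7, 5*E}))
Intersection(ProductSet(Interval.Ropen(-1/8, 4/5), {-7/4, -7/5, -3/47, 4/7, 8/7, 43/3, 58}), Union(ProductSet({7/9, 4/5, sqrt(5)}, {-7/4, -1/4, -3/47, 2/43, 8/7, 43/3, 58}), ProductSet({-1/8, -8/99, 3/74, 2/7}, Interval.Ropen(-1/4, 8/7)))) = Union(ProductSet({7/9}, {-7/4, -3/47, 8/7, 43/3, 58}), ProductSet({-1/8, -8/99, 3/74, 2/7}, {-3/47, 4/7}))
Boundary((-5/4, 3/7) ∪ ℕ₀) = {-5/4, 3/7} ∪ (ℕ₀ \ (-5/4, 3/7))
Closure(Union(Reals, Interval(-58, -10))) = Interval(-oo, oo)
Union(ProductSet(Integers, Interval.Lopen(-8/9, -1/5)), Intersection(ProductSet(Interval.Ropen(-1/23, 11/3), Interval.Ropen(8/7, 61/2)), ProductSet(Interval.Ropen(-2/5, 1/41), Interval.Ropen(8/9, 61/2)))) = Union(ProductSet(Integers, Interval.Lopen(-8/9, -1/5)), ProductSet(Interval.Ropen(-1/23, 1/41), Interval.Ropen(8/7, 61/2)))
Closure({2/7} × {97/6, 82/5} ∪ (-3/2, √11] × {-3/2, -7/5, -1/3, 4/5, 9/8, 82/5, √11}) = ({2/7} × {97/6, 82/5}) ∪ ([-3/2, √11] × {-3/2, -7/5, -1/3, 4/5, 9/8, 82/5, √11})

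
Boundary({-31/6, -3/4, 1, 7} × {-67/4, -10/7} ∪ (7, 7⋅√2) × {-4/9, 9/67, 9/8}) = ({-31/6, -3/4, 1, 7} × {-67/4, -10/7}) ∪ ([7, 7⋅√2] × {-4/9, 9/67, 9/8})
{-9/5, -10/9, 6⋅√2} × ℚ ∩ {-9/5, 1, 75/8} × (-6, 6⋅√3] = {-9/5} × (ℚ ∩ (-6, 6⋅√3])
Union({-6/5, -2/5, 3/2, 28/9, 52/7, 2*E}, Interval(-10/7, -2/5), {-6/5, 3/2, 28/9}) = Union({3/2, 28/9, 52/7, 2*E}, Interval(-10/7, -2/5))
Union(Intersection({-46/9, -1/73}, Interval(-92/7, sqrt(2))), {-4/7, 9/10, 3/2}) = {-46/9, -4/7, -1/73, 9/10, 3/2}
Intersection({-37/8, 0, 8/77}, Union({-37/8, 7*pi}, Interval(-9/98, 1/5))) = {-37/8, 0, 8/77}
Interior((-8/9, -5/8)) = (-8/9, -5/8)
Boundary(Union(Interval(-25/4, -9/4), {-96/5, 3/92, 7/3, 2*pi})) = {-96/5, -25/4, -9/4, 3/92, 7/3, 2*pi}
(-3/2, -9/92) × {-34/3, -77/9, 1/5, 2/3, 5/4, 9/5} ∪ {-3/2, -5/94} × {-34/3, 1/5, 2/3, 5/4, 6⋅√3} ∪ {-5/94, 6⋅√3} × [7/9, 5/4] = ({-5/94, 6⋅√3} × [7/9, 5/4]) ∪ ((-3/2, -9/92) × {-34/3, -77/9, 1/5, 2/3, 5/4, 9/5}) ∪ ({-3/2, -5/94} × {-34/3, 1/5, 2/3, 5/4, 6⋅√3})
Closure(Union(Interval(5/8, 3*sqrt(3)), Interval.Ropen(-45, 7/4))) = Interval(-45, 3*sqrt(3))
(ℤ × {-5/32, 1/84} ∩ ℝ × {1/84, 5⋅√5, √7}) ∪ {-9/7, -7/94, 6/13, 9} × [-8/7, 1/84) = (ℤ × {1/84}) ∪ ({-9/7, -7/94, 6/13, 9} × [-8/7, 1/84))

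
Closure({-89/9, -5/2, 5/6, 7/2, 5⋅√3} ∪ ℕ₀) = {-89/9, -5/2, 5/6, 7/2, 5⋅√3} ∪ ℕ₀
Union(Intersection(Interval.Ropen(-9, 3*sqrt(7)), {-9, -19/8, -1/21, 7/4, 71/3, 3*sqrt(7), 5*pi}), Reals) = Reals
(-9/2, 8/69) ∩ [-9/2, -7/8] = (-9/2, -7/8]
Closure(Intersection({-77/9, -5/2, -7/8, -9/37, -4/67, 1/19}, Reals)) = {-77/9, -5/2, -7/8, -9/37, -4/67, 1/19}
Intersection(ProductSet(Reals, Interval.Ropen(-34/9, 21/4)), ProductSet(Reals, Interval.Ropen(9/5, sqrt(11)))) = ProductSet(Reals, Interval.Ropen(9/5, sqrt(11)))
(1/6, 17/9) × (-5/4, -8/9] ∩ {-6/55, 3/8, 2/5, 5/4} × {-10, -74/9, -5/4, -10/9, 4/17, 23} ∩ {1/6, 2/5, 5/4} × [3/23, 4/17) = ∅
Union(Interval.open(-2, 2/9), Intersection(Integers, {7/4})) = Interval.open(-2, 2/9)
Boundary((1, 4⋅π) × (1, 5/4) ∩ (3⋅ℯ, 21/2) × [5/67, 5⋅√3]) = ({21/2, 3⋅ℯ} × [1, 5/4]) ∪ ([3⋅ℯ, 21/2] × {1, 5/4})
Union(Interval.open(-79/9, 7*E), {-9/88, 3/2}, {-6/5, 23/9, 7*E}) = Interval.Lopen(-79/9, 7*E)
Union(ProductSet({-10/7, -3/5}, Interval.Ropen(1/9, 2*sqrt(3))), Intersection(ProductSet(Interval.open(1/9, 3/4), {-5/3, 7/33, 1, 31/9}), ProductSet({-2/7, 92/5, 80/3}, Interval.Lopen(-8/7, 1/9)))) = ProductSet({-10/7, -3/5}, Interval.Ropen(1/9, 2*sqrt(3)))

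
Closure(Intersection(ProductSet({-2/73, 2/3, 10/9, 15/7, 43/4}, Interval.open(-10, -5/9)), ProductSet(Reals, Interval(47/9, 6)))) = EmptySet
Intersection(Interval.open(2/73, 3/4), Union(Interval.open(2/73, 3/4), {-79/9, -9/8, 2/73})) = Interval.open(2/73, 3/4)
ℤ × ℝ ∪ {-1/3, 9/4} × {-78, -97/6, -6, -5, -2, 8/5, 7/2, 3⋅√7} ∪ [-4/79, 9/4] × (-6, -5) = (ℤ × ℝ) ∪ ([-4/79, 9/4] × (-6, -5)) ∪ ({-1/3, 9/4} × {-78, -97/6, -6, -5, -2, 8/5, 7/2, 3⋅√7})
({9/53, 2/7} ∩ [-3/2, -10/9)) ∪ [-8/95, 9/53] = [-8/95, 9/53]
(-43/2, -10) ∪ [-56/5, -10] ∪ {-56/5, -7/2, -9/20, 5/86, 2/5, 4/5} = (-43/2, -10] ∪ {-7/2, -9/20, 5/86, 2/5, 4/5}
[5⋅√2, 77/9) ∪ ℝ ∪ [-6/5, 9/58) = (-∞, ∞)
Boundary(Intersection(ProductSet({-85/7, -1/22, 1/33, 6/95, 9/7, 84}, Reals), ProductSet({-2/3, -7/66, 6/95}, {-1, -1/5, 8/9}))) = ProductSet({6/95}, {-1, -1/5, 8/9})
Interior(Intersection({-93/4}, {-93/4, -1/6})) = EmptySet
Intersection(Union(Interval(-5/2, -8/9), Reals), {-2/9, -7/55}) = {-2/9, -7/55}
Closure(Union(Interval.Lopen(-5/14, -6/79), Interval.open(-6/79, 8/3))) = Interval(-5/14, 8/3)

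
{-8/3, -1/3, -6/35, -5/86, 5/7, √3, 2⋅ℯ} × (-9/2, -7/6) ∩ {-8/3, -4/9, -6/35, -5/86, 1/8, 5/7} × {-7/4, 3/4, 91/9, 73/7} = {-8/3, -6/35, -5/86, 5/7} × {-7/4}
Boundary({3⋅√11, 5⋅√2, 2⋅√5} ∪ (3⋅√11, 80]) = {80, 3⋅√11, 5⋅√2, 2⋅√5}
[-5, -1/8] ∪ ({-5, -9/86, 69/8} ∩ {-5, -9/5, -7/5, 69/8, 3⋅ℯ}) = [-5, -1/8] ∪ {69/8}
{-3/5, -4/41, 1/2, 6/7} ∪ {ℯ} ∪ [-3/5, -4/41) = [-3/5, -4/41] ∪ {1/2, 6/7, ℯ}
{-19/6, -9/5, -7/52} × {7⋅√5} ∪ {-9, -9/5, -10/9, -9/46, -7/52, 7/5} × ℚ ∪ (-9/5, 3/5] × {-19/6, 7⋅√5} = ({-9, -9/5, -10/9, -9/46, -7/52, 7/5} × ℚ) ∪ ({-19/6, -9/5, -7/52} × {7⋅√5}) ∪ ((-9/5, 3/5] × {-19/6, 7⋅√5})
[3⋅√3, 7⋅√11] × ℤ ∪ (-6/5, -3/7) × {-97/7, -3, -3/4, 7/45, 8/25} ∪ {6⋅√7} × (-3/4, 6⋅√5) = ((-6/5, -3/7) × {-97/7, -3, -3/4, 7/45, 8/25}) ∪ ([3⋅√3, 7⋅√11] × ℤ) ∪ ({6⋅√7} × (-3/4, 6⋅√5))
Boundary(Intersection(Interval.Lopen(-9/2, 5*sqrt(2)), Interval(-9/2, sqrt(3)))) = {-9/2, sqrt(3)}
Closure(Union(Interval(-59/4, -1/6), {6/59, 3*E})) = Union({6/59, 3*E}, Interval(-59/4, -1/6))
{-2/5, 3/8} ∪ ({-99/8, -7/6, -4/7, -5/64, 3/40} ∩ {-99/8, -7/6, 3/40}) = {-99/8, -7/6, -2/5, 3/40, 3/8}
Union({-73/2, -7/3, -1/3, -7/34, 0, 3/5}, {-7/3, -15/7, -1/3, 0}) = {-73/2, -7/3, -15/7, -1/3, -7/34, 0, 3/5}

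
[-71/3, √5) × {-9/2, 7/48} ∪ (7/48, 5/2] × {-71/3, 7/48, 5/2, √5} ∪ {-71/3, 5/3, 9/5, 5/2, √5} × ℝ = ({-71/3, 5/3, 9/5, 5/2, √5} × ℝ) ∪ ([-71/3, √5) × {-9/2, 7/48}) ∪ ((7/48, 5/2] × {-71/3, 7/48, 5/2, √5})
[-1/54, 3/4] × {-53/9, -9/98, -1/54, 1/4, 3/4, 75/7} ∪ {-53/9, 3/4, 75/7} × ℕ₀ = ({-53/9, 3/4, 75/7} × ℕ₀) ∪ ([-1/54, 3/4] × {-53/9, -9/98, -1/54, 1/4, 3/4, 75/7})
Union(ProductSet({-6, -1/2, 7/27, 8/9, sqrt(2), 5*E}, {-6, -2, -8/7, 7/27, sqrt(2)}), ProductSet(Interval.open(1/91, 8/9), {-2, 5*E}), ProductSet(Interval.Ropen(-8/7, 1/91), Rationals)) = Union(ProductSet({-6, -1/2, 7/27, 8/9, sqrt(2), 5*E}, {-6, -2, -8/7, 7/27, sqrt(2)}), ProductSet(Interval.Ropen(-8/7, 1/91), Rationals), ProductSet(Interval.open(1/91, 8/9), {-2, 5*E}))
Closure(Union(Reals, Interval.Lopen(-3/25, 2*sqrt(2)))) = Interval(-oo, oo)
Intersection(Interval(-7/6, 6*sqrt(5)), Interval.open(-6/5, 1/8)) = Interval.Ropen(-7/6, 1/8)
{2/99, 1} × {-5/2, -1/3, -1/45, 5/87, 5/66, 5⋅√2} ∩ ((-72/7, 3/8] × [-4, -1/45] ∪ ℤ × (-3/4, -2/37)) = ({1} × {-1/3}) ∪ ({2/99} × {-5/2, -1/3, -1/45})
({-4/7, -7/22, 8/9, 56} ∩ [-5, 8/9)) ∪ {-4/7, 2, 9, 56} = {-4/7, -7/22, 2, 9, 56}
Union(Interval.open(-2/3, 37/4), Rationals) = Union(Interval(-2/3, 37/4), Rationals)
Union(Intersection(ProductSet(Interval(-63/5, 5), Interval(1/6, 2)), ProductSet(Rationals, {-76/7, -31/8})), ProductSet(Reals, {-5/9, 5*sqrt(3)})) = ProductSet(Reals, {-5/9, 5*sqrt(3)})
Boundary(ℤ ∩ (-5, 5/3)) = {-4, -3, …, 1}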